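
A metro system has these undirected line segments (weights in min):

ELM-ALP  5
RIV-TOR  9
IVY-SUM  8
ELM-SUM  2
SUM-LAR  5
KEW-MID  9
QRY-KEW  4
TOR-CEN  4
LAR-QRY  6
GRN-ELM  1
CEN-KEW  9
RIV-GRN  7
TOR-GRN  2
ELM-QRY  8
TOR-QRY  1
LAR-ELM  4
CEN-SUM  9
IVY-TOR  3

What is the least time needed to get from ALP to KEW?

13 min

Running Dijkstra from ALP:
ALP: 0
ELM: 5  (via ALP)
GRN: 6  (via ELM)
SUM: 7  (via ELM)
TOR: 8  (via GRN)
QRY: 9  (via TOR)
LAR: 9  (via ELM)
IVY: 11  (via TOR)
CEN: 12  (via TOR)
RIV: 13  (via GRN)
KEW: 13  (via QRY)
Shortest route: ALP → ELM → GRN → TOR → QRY → KEW = 13 min.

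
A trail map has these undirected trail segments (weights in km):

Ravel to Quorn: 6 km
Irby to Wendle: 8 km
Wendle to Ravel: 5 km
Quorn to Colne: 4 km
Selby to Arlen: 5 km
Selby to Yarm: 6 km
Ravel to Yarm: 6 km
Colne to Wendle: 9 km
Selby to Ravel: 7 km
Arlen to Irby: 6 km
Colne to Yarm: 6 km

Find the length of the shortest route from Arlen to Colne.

Candidate routes:
Arlen–Selby–Ravel–Yarm–Colne: 5+7+6+6 = 24
Arlen–Selby–Yarm–Colne: 5+6+6 = 17
Arlen–Irby–Wendle–Colne: 6+8+9 = 23
Arlen–Selby–Ravel–Quorn–Colne: 5+7+6+4 = 22
Cheapest is Arlen–Selby–Yarm–Colne at 17 km.

17 km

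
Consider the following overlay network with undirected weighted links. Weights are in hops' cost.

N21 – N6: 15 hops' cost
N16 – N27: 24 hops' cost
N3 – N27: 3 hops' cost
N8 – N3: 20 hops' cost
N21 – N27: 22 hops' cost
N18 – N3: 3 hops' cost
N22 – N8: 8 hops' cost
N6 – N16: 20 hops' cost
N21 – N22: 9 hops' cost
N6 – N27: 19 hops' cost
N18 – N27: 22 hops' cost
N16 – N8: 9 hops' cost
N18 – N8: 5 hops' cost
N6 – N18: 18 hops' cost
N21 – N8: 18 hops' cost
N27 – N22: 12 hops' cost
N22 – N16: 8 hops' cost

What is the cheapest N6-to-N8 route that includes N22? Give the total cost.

32 hops' cost

Shortest N6→N22: N6–N21–N22 = 24
Shortest N22→N8: N22–N8 = 8
Total via N22: 24 + 8 = 32 hops' cost.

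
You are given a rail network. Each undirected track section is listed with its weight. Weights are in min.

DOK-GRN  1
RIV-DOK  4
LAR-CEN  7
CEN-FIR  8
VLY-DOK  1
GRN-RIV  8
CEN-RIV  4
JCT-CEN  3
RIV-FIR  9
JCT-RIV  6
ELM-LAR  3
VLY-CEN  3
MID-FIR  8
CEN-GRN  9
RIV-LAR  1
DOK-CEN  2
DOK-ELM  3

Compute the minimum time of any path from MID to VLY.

19 min

Candidate routes:
MID - FIR - RIV - DOK - VLY: 8+9+4+1 = 22
MID - FIR - CEN - VLY: 8+8+3 = 19
Cheapest is MID - FIR - CEN - VLY at 19 min.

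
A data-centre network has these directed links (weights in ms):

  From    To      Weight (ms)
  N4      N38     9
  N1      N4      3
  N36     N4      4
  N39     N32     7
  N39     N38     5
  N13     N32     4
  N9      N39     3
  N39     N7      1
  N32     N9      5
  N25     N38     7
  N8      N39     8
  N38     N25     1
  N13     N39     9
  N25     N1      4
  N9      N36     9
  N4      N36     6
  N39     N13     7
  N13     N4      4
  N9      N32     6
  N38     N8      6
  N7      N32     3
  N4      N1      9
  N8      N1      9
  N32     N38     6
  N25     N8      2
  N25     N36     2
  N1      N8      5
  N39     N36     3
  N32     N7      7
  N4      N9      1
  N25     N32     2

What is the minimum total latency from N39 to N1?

10 ms

Candidate routes:
N39 → N7 → N32 → N38 → N25 → N1: 1+3+6+1+4 = 15
N39 → N38 → N25 → N1: 5+1+4 = 10
The minimum is 10 ms via N39 → N38 → N25 → N1.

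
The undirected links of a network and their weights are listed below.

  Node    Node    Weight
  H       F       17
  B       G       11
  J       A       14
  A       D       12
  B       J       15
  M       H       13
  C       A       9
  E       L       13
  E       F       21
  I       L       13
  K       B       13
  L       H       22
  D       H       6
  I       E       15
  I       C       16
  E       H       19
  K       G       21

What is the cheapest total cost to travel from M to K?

Running Dijkstra from M:
M: 0
H: 13  (via M)
D: 19  (via H)
F: 30  (via H)
A: 31  (via D)
E: 32  (via H)
L: 35  (via H)
C: 40  (via A)
J: 45  (via A)
I: 47  (via E)
B: 60  (via J)
G: 71  (via B)
K: 73  (via B)
Shortest route: M–H–D–A–J–B–K = 73.

73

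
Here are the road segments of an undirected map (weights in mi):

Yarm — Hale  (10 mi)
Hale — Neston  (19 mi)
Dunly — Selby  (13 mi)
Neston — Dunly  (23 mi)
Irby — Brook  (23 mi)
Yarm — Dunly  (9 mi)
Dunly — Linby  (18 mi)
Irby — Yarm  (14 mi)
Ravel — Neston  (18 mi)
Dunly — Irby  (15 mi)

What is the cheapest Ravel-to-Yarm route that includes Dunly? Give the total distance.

50 mi

Shortest Ravel→Dunly: Ravel → Neston → Dunly = 41
Best Dunly to Yarm: Dunly → Yarm costing 9
Total via Dunly: 41 + 9 = 50 mi.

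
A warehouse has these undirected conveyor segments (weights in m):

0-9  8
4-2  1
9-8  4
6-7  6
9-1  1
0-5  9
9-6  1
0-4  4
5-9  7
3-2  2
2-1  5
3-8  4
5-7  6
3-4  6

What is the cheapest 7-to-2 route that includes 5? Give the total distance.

19 m

Best 7 to 5: 7 → 5 costing 6
Shortest 5→2: 5 → 9 → 1 → 2 = 13
Total via 5: 6 + 13 = 19 m.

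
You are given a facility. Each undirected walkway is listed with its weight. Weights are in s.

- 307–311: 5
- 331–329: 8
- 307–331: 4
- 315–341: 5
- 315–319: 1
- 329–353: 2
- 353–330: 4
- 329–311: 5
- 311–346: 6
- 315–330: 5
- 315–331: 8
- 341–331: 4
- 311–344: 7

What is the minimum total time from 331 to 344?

16 s

Candidate routes:
331 → 307 → 311 → 344: 4+5+7 = 16
331 → 315 → 330 → 353 → 329 → 311 → 344: 8+5+4+2+5+7 = 31
331 → 329 → 311 → 344: 8+5+7 = 20
The minimum is 16 s via 331 → 307 → 311 → 344.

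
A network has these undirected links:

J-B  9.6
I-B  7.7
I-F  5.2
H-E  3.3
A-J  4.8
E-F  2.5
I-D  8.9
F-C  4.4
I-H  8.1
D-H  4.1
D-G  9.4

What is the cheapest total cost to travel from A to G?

40.4

Running Dijkstra from A:
A: 0
J: 4.8  (via A)
B: 14.4  (via J)
I: 22.1  (via B)
F: 27.3  (via I)
E: 29.8  (via F)
H: 30.2  (via I)
D: 31  (via I)
C: 31.7  (via F)
G: 40.4  (via D)
Shortest route: A–J–B–I–D–G = 40.4.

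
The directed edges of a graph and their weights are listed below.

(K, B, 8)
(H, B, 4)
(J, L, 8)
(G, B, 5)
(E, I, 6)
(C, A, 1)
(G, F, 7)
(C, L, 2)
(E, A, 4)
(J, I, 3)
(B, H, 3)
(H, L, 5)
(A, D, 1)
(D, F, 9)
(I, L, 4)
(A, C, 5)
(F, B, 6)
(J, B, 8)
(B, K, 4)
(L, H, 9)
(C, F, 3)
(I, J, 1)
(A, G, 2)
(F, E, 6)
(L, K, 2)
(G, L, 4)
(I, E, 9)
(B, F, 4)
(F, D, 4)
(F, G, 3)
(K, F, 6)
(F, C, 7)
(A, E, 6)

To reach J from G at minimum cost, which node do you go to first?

F

Candidate routes:
G - B - F - E - I - J: 5+4+6+6+1 = 22
G - F - E - I - J: 7+6+6+1 = 20
Cheapest is G - F - E - I - J at 20.
So from G the first move is to F.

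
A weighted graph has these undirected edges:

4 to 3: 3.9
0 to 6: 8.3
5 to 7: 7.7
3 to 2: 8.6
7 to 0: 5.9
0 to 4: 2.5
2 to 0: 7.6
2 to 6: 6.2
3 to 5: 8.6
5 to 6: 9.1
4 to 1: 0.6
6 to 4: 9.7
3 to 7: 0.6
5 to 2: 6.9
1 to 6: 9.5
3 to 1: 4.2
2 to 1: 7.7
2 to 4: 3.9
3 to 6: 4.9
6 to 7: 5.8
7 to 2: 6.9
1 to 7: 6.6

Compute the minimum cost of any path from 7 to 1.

Enumerating some paths:
7 - 0 - 4 - 1: 5.9+2.5+0.6 = 9
7 - 3 - 1: 0.6+4.2 = 4.8
7 - 3 - 4 - 1: 0.6+3.9+0.6 = 5.1
7 - 1: 6.6 = 6.6
The minimum is 4.8 via 7 - 3 - 1.

4.8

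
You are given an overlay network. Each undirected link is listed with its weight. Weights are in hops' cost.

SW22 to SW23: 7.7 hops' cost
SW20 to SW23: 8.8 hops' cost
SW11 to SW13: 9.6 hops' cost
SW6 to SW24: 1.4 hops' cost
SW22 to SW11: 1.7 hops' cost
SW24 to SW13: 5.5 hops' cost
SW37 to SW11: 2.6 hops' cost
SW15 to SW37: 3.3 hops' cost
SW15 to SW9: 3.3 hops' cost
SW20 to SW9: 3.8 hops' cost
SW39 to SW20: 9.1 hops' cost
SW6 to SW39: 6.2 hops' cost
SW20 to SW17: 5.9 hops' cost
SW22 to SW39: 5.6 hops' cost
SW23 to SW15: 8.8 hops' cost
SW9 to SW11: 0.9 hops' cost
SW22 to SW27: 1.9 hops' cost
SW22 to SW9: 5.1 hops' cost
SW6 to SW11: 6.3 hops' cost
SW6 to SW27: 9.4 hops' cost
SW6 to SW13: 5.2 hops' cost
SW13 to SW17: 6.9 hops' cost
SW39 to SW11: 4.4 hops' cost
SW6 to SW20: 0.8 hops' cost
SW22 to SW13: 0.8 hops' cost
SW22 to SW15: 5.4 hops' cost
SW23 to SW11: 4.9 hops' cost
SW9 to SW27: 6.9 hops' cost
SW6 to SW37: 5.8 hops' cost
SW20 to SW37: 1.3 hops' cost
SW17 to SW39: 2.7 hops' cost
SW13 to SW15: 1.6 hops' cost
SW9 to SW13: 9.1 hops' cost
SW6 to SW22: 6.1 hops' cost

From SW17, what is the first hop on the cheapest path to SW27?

SW13

Compare a few routes:
SW17–SW13–SW22–SW27: 6.9+0.8+1.9 = 9.6
SW17–SW39–SW11–SW22–SW27: 2.7+4.4+1.7+1.9 = 10.7
SW17–SW39–SW22–SW27: 2.7+5.6+1.9 = 10.2
Cheapest is SW17–SW13–SW22–SW27 at 9.6 hops' cost.
So from SW17 the first move is to SW13.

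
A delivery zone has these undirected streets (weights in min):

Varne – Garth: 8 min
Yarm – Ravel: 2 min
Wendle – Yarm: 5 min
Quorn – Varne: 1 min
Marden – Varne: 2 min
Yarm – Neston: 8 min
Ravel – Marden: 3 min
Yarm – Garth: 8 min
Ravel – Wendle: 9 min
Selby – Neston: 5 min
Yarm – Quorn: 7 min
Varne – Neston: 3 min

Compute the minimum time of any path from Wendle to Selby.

18 min

Candidate routes:
Wendle - Ravel - Marden - Varne - Neston - Selby: 9+3+2+3+5 = 22
Wendle - Yarm - Ravel - Marden - Varne - Neston - Selby: 5+2+3+2+3+5 = 20
Wendle - Yarm - Quorn - Varne - Neston - Selby: 5+7+1+3+5 = 21
Wendle - Yarm - Neston - Selby: 5+8+5 = 18
Cheapest is Wendle - Yarm - Neston - Selby at 18 min.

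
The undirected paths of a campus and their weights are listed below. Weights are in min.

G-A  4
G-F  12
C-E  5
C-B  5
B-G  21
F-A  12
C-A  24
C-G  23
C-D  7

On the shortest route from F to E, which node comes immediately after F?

Candidate routes:
F–G–B–C–E: 12+21+5+5 = 43
F–G–C–E: 12+23+5 = 40
F–A–C–E: 12+24+5 = 41
Cheapest is F–G–C–E at 40 min.
So from F the first move is to G.

G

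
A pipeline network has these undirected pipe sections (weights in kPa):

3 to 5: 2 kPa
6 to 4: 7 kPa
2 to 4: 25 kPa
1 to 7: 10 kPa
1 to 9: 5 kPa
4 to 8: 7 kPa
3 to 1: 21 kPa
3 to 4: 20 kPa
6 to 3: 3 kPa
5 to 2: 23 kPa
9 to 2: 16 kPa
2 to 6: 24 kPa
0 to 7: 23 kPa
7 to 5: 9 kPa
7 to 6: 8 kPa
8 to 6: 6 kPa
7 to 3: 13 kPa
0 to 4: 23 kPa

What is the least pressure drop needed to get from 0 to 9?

38 kPa

Running Dijkstra from 0:
0: 0
4: 23  (via 0)
7: 23  (via 0)
6: 30  (via 4)
8: 30  (via 4)
5: 32  (via 7)
1: 33  (via 7)
3: 33  (via 6)
9: 38  (via 1)
Shortest route: 0–7–1–9 = 38 kPa.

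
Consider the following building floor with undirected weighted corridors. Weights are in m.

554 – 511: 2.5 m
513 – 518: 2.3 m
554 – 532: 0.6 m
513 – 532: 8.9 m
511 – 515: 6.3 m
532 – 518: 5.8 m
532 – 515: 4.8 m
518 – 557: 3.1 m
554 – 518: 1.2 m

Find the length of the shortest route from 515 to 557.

Compare a few routes:
515 - 511 - 554 - 518 - 557: 6.3+2.5+1.2+3.1 = 13.1
515 - 532 - 554 - 518 - 557: 4.8+0.6+1.2+3.1 = 9.7
The minimum is 9.7 m via 515 - 532 - 554 - 518 - 557.

9.7 m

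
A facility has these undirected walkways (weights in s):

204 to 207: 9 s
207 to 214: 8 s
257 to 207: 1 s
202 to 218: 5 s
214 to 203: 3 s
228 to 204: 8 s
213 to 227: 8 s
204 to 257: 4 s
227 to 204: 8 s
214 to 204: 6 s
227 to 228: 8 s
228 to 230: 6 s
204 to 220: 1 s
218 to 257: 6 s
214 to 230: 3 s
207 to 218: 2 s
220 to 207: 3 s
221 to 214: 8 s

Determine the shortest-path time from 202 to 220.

Candidate routes:
202 - 218 - 257 - 204 - 220: 5+6+4+1 = 16
202 - 218 - 257 - 207 - 220: 5+6+1+3 = 15
202 - 218 - 207 - 257 - 204 - 220: 5+2+1+4+1 = 13
202 - 218 - 207 - 220: 5+2+3 = 10
Cheapest is 202 - 218 - 207 - 220 at 10 s.

10 s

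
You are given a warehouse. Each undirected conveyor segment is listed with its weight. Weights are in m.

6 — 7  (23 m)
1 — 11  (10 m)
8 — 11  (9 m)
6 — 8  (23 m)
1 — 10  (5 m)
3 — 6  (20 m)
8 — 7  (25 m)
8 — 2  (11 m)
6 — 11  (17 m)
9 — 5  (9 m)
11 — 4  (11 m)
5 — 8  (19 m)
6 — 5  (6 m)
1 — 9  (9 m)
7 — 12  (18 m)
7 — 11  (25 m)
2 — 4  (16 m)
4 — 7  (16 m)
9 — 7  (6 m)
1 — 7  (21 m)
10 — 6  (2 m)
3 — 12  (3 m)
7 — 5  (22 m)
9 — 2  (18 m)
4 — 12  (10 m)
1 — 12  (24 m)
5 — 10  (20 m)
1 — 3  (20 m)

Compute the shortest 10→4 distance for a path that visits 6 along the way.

30 m

Best 10 to 6: 10–6 costing 2
Shortest 6→4: 6–11–4 = 28
Total via 6: 2 + 28 = 30 m.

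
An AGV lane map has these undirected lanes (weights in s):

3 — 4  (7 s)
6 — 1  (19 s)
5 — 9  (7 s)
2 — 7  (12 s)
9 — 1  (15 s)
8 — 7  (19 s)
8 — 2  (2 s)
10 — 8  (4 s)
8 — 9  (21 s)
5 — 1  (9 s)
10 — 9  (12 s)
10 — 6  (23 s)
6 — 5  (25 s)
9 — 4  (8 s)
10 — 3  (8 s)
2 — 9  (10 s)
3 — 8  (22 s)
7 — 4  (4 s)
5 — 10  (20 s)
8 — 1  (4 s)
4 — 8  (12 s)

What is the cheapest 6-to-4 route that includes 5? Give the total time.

Best 6 to 5: 6–5 costing 25
Best 5 to 4: 5–9–4 costing 15
Total via 5: 25 + 15 = 40 s.

40 s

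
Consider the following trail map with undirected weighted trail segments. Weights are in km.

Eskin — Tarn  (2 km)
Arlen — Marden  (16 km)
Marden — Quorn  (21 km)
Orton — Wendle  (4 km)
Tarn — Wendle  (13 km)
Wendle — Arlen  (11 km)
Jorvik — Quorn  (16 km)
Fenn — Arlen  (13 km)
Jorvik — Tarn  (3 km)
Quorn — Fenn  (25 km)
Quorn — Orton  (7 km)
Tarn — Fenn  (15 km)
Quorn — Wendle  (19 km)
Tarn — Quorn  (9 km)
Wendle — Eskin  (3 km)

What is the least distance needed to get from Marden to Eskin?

Candidate routes:
Marden–Arlen–Wendle–Eskin: 16+11+3 = 30
Marden–Quorn–Tarn–Eskin: 21+9+2 = 32
Marden–Quorn–Orton–Wendle–Eskin: 21+7+4+3 = 35
The minimum is 30 km via Marden–Arlen–Wendle–Eskin.

30 km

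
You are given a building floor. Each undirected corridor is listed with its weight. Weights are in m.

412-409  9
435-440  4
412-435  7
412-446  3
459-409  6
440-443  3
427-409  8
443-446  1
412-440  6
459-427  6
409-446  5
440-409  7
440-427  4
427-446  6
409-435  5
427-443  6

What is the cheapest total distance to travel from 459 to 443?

Settle nodes by increasing distance from 459:
459: 0
427: 6  (via 459)
409: 6  (via 459)
440: 10  (via 427)
446: 11  (via 409)
435: 11  (via 409)
443: 12  (via 427)
Shortest route: 459 → 427 → 443 = 12 m.

12 m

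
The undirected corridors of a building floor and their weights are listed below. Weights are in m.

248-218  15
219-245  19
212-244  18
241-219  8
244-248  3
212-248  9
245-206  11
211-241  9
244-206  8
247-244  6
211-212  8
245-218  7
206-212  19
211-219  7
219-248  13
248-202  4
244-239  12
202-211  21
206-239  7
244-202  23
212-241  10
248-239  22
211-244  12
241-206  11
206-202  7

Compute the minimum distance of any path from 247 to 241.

25 m

Compare a few routes:
247 - 244 - 206 - 241: 6+8+11 = 25
247 - 244 - 211 - 241: 6+12+9 = 27
247 - 244 - 248 - 212 - 241: 6+3+9+10 = 28
Cheapest is 247 - 244 - 206 - 241 at 25 m.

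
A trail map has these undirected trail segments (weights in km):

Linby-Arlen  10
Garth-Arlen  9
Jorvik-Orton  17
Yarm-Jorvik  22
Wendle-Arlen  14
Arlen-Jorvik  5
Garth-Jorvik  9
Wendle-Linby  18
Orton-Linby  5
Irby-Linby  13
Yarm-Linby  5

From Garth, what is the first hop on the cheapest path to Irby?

Arlen

Enumerating some paths:
Garth - Jorvik - Orton - Linby - Irby: 9+17+5+13 = 44
Garth - Arlen - Linby - Irby: 9+10+13 = 32
Garth - Jorvik - Arlen - Linby - Irby: 9+5+10+13 = 37
The minimum is 32 km via Garth - Arlen - Linby - Irby.
So from Garth the first move is to Arlen.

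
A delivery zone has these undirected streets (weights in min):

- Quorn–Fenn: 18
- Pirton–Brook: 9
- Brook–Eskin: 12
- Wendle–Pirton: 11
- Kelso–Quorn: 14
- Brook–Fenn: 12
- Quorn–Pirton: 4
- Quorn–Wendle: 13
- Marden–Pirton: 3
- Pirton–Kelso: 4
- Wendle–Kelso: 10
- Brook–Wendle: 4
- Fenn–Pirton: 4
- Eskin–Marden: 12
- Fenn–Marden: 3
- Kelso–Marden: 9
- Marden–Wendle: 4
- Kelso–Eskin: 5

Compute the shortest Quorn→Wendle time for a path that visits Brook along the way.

Best Quorn to Brook: Quorn → Pirton → Brook costing 13
Best Brook to Wendle: Brook → Wendle costing 4
Total via Brook: 13 + 4 = 17 min.

17 min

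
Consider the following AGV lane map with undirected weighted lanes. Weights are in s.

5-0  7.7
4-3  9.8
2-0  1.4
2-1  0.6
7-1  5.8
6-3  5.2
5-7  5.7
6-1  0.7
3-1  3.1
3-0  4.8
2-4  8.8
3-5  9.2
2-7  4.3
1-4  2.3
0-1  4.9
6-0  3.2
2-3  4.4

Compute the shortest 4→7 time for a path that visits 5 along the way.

Shortest 4→5: 4–1–2–0–5 = 12
Shortest 5→7: 5–7 = 5.7
Total via 5: 12 + 5.7 = 17.7 s.

17.7 s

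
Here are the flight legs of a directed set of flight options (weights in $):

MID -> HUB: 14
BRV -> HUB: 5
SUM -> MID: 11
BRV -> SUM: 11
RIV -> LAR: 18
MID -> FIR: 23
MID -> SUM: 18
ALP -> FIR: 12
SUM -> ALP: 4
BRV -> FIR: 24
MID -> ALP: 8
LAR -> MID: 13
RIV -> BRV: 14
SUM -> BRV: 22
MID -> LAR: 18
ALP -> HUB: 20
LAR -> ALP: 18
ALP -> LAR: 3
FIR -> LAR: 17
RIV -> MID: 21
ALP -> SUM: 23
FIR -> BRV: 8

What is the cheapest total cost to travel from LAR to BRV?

Settle nodes by increasing distance from LAR:
LAR: 0
MID: 13  (via LAR)
ALP: 18  (via LAR)
HUB: 27  (via MID)
FIR: 30  (via ALP)
SUM: 31  (via MID)
BRV: 38  (via FIR)
Shortest route: LAR → ALP → FIR → BRV = $38.

$38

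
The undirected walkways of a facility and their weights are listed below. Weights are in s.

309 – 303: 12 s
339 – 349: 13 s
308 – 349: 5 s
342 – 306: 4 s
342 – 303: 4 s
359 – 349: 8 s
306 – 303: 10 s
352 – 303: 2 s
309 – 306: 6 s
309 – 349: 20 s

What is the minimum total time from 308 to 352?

Enumerating some paths:
308 → 349 → 309 → 303 → 352: 5+20+12+2 = 39
308 → 349 → 309 → 306 → 303 → 352: 5+20+6+10+2 = 43
308 → 349 → 309 → 306 → 342 → 303 → 352: 5+20+6+4+4+2 = 41
The minimum is 39 s via 308 → 349 → 309 → 303 → 352.

39 s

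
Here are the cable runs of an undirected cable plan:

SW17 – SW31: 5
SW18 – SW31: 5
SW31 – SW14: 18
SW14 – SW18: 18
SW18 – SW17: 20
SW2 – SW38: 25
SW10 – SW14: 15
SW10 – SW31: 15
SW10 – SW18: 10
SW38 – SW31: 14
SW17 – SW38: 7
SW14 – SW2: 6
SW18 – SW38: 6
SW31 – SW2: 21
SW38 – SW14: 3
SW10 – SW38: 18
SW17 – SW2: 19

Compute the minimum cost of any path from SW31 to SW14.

Compare a few routes:
SW31 - SW17 - SW38 - SW14: 5+7+3 = 15
SW31 - SW18 - SW38 - SW14: 5+6+3 = 14
SW31 - SW38 - SW14: 14+3 = 17
SW31 - SW14: 18 = 18
The minimum is 14 via SW31 - SW18 - SW38 - SW14.

14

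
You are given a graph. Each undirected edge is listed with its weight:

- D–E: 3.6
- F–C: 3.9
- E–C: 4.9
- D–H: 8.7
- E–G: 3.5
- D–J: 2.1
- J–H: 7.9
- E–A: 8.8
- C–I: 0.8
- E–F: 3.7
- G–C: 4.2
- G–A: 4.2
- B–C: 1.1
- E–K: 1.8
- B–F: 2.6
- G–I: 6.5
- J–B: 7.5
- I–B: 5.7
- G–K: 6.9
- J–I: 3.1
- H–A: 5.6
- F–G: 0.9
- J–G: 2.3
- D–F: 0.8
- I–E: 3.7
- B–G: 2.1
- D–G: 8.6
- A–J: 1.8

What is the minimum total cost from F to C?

Candidate routes:
F - B - C: 2.6+1.1 = 3.7
F - C: 3.9 = 3.9
The minimum is 3.7 via F - B - C.

3.7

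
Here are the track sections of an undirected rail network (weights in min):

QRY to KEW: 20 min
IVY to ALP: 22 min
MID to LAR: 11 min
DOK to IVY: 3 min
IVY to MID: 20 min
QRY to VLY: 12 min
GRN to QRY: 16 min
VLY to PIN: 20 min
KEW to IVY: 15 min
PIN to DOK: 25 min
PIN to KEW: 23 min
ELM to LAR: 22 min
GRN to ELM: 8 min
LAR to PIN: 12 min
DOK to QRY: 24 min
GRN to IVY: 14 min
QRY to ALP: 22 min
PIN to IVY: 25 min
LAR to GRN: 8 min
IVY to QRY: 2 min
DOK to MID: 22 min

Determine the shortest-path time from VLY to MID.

Compare a few routes:
VLY - QRY - IVY - MID: 12+2+20 = 34
VLY - PIN - LAR - MID: 20+12+11 = 43
VLY - QRY - IVY - DOK - MID: 12+2+3+22 = 39
VLY - QRY - IVY - GRN - LAR - MID: 12+2+14+8+11 = 47
The minimum is 34 min via VLY - QRY - IVY - MID.

34 min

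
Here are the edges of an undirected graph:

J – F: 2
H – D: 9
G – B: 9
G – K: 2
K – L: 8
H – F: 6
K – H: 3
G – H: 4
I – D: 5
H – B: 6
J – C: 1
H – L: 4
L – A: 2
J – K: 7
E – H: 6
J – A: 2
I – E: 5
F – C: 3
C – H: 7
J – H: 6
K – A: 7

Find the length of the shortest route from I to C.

Compare a few routes:
I → E → H → C: 5+6+7 = 18
I → E → H → L → A → J → C: 5+6+4+2+2+1 = 20
The minimum is 18 via I → E → H → C.

18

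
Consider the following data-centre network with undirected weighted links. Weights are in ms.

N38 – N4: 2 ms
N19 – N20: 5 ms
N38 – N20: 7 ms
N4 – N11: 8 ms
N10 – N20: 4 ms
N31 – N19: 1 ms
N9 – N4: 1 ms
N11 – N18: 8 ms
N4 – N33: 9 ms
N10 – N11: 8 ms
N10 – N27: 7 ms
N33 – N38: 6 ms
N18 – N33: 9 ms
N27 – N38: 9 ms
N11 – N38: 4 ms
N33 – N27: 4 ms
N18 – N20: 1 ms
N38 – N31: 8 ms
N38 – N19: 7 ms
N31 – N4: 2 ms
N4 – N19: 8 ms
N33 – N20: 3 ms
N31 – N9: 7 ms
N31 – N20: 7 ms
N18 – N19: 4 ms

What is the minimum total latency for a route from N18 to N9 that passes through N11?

15 ms

Shortest N18→N11: N18 → N11 = 8
Best N11 to N9: N11 → N38 → N4 → N9 costing 7
Total via N11: 8 + 7 = 15 ms.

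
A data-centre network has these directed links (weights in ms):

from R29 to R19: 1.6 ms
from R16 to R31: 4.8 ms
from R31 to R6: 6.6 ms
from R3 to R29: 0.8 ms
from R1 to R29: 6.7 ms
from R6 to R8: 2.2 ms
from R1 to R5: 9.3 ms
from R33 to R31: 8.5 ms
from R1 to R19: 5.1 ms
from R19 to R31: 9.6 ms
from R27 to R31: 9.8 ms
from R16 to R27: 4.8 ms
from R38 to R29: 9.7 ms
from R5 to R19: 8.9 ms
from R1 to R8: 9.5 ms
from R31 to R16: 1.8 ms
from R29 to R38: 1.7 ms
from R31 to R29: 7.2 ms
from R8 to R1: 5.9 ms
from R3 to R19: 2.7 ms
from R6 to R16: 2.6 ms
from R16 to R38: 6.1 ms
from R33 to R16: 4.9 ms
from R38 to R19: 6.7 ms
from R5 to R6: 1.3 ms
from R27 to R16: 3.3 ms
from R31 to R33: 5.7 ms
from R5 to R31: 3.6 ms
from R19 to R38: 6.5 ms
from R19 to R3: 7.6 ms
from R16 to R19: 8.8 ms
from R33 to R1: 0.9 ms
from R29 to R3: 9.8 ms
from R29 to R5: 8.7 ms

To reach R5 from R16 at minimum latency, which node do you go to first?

Enumerating some paths:
R16 - R31 - R33 - R1 - R5: 4.8+5.7+0.9+9.3 = 20.7
R16 - R38 - R29 - R5: 6.1+9.7+8.7 = 24.5
The minimum is 20.7 ms via R16 - R31 - R33 - R1 - R5.
So from R16 the first move is to R31.

R31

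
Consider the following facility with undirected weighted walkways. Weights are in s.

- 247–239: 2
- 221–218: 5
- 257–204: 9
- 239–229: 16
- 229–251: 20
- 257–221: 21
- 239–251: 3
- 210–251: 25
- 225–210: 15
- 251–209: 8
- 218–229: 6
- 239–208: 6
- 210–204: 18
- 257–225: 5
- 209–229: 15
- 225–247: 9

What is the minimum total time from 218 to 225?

31 s

Candidate routes:
218 - 221 - 257 - 225: 5+21+5 = 31
218 - 229 - 239 - 247 - 225: 6+16+2+9 = 33
The minimum is 31 s via 218 - 221 - 257 - 225.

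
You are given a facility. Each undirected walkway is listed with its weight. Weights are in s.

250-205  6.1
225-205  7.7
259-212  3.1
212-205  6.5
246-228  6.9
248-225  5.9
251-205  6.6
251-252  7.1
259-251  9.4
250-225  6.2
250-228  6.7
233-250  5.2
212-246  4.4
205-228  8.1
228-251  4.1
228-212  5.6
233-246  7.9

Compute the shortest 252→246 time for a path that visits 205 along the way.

24.6 s

Best 252 to 205: 252 → 251 → 205 costing 13.7
Best 205 to 246: 205 → 212 → 246 costing 10.9
Total via 205: 13.7 + 10.9 = 24.6 s.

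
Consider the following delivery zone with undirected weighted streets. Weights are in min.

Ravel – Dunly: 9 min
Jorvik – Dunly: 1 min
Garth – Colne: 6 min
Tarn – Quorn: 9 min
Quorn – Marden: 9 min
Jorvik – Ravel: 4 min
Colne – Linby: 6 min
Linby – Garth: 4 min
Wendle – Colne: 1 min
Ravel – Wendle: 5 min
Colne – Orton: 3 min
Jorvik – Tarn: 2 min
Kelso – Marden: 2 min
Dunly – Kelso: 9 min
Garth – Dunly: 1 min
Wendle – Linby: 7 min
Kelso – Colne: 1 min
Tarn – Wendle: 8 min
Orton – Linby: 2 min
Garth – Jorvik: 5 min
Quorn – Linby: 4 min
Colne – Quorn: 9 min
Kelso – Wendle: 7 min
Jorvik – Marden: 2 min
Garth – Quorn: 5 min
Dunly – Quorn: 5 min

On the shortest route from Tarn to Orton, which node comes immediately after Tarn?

Candidate routes:
Tarn–Jorvik–Marden–Kelso–Colne–Orton: 2+2+2+1+3 = 10
Tarn–Jorvik–Garth–Linby–Orton: 2+5+4+2 = 13
Tarn–Wendle–Colne–Orton: 8+1+3 = 12
Tarn–Jorvik–Dunly–Garth–Colne–Orton: 2+1+1+6+3 = 13
The minimum is 10 min via Tarn–Jorvik–Marden–Kelso–Colne–Orton.
So from Tarn the first move is to Jorvik.

Jorvik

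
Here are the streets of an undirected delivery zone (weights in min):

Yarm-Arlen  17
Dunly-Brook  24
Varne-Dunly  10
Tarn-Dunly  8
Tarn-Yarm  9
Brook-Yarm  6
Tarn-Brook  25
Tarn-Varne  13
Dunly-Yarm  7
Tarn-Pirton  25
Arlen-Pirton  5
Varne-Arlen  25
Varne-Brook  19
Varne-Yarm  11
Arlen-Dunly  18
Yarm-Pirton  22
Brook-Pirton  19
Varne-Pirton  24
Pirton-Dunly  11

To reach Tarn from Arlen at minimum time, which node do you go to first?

Pirton

Compare a few routes:
Arlen - Pirton - Dunly - Tarn: 5+11+8 = 24
Arlen - Dunly - Tarn: 18+8 = 26
Arlen - Yarm - Tarn: 17+9 = 26
Arlen - Pirton - Tarn: 5+25 = 30
The minimum is 24 min via Arlen - Pirton - Dunly - Tarn.
So from Arlen the first move is to Pirton.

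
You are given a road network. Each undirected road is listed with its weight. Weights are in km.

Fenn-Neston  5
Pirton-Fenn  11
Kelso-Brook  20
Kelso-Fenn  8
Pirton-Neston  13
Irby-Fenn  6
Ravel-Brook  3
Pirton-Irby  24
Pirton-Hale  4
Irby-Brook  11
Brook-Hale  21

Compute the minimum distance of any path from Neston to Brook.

Compare a few routes:
Neston–Fenn–Irby–Brook: 5+6+11 = 22
Neston–Fenn–Kelso–Brook: 5+8+20 = 33
The minimum is 22 km via Neston–Fenn–Irby–Brook.

22 km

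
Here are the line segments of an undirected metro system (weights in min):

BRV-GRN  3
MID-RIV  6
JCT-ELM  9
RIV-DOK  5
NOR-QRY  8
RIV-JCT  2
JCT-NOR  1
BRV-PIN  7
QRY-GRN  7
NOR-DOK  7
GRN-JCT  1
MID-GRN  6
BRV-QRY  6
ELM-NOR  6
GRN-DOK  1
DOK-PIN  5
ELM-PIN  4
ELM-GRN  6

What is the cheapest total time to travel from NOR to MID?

Settle nodes by increasing distance from NOR:
NOR: 0
JCT: 1  (via NOR)
GRN: 2  (via JCT)
DOK: 3  (via GRN)
RIV: 3  (via JCT)
BRV: 5  (via GRN)
ELM: 6  (via NOR)
QRY: 8  (via NOR)
MID: 8  (via GRN)
Shortest route: NOR → JCT → GRN → MID = 8 min.

8 min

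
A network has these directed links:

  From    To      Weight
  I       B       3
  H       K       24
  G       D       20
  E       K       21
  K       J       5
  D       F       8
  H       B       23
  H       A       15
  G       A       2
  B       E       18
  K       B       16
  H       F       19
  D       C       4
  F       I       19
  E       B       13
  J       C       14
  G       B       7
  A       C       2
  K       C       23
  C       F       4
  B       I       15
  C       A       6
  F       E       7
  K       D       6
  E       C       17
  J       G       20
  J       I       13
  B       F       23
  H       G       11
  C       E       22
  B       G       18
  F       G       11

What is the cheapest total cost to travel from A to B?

24

Settle nodes by increasing distance from A:
A: 0
C: 2  (via A)
F: 6  (via C)
E: 13  (via F)
G: 17  (via F)
B: 24  (via G)
Shortest route: A → C → F → G → B = 24.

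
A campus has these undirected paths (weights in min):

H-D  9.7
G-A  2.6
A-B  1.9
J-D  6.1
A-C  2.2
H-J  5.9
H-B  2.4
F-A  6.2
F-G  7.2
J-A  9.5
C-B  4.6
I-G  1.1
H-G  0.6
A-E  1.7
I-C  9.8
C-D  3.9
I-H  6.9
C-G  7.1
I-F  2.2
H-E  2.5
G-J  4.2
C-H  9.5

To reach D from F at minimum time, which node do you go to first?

I

Candidate routes:
F - I - G - A - C - D: 2.2+1.1+2.6+2.2+3.9 = 12
F - A - C - D: 6.2+2.2+3.9 = 12.3
Cheapest is F - I - G - A - C - D at 12 min.
So from F the first move is to I.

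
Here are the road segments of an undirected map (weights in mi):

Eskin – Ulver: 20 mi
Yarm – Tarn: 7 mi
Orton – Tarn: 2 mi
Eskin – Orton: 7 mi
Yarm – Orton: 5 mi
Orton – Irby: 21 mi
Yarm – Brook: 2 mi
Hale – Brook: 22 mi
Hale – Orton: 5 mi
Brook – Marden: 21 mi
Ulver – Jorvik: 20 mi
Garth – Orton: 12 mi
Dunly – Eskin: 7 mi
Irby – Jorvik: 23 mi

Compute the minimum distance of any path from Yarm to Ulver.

32 mi

Compare a few routes:
Yarm - Tarn - Orton - Eskin - Ulver: 7+2+7+20 = 36
Yarm - Brook - Hale - Orton - Eskin - Ulver: 2+22+5+7+20 = 56
Yarm - Orton - Irby - Jorvik - Ulver: 5+21+23+20 = 69
Yarm - Orton - Eskin - Ulver: 5+7+20 = 32
The minimum is 32 mi via Yarm - Orton - Eskin - Ulver.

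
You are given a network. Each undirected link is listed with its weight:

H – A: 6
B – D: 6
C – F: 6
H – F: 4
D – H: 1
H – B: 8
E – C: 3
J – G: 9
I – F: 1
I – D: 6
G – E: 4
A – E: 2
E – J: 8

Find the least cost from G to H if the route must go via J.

Shortest G→J: G → J = 9
Shortest J→H: J → E → A → H = 16
Total via J: 9 + 16 = 25.

25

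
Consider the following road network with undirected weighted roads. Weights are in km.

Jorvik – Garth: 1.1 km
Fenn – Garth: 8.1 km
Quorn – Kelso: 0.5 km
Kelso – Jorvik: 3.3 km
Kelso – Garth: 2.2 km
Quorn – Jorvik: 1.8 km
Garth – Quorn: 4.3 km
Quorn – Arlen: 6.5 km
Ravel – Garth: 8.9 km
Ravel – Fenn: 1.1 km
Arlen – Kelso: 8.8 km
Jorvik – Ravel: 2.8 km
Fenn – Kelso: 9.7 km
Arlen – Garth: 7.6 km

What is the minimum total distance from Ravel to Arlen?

11.1 km

Compare a few routes:
Ravel → Jorvik → Garth → Arlen: 2.8+1.1+7.6 = 11.5
Ravel → Jorvik → Garth → Kelso → Quorn → Arlen: 2.8+1.1+2.2+0.5+6.5 = 13.1
Ravel → Jorvik → Quorn → Arlen: 2.8+1.8+6.5 = 11.1
Ravel → Jorvik → Kelso → Quorn → Arlen: 2.8+3.3+0.5+6.5 = 13.1
Cheapest is Ravel → Jorvik → Quorn → Arlen at 11.1 km.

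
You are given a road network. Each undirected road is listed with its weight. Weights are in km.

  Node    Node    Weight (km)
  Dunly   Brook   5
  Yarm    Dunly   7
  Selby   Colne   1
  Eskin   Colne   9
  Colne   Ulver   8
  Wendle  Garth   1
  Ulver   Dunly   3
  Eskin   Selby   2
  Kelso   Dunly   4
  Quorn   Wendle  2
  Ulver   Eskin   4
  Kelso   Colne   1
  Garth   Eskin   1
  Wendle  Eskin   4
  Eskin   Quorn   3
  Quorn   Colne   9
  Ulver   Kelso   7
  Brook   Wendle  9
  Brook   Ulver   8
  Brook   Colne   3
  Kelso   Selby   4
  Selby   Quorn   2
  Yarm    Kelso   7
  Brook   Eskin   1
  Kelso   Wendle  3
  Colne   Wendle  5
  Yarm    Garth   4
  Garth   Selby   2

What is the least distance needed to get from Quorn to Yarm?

Enumerating some paths:
Quorn–Wendle–Garth–Yarm: 2+1+4 = 7
Quorn–Eskin–Garth–Yarm: 3+1+4 = 8
Cheapest is Quorn–Wendle–Garth–Yarm at 7 km.

7 km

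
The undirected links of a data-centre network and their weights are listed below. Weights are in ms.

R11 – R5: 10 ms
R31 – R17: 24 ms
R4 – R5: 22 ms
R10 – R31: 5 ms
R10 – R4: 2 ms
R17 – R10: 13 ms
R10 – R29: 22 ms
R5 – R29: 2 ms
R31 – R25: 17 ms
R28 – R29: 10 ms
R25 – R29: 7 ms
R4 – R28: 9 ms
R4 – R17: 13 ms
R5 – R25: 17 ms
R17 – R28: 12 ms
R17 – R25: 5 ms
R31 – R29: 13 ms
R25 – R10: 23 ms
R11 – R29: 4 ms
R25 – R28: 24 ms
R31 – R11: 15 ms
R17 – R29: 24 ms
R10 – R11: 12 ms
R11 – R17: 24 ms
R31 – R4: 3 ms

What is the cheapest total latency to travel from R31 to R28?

12 ms

Candidate routes:
R31–R4–R28: 3+9 = 12
R31–R10–R4–R28: 5+2+9 = 16
R31–R4–R17–R28: 3+13+12 = 28
R31–R29–R28: 13+10 = 23
The minimum is 12 ms via R31–R4–R28.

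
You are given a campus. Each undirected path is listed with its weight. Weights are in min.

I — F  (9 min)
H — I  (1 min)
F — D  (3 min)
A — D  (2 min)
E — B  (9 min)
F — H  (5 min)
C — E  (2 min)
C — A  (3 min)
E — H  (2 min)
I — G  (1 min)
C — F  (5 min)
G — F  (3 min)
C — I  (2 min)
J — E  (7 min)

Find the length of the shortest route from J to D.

14 min

Candidate routes:
J → E → H → I → C → A → D: 7+2+1+2+3+2 = 17
J → E → C → F → D: 7+2+5+3 = 17
J → E → C → A → D: 7+2+3+2 = 14
Cheapest is J → E → C → A → D at 14 min.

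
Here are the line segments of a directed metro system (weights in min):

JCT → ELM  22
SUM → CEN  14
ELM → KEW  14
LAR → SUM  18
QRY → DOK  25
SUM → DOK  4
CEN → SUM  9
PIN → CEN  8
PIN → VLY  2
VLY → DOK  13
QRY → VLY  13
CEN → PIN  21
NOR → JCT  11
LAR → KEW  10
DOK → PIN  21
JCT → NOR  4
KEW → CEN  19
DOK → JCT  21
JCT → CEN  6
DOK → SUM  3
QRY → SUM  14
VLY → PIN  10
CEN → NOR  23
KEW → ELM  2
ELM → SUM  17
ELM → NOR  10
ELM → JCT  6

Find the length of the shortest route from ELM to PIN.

33 min

Running Dijkstra from ELM:
ELM: 0
JCT: 6  (via ELM)
NOR: 10  (via ELM)
CEN: 12  (via JCT)
KEW: 14  (via ELM)
SUM: 17  (via ELM)
DOK: 21  (via SUM)
PIN: 33  (via CEN)
Shortest route: ELM → JCT → CEN → PIN = 33 min.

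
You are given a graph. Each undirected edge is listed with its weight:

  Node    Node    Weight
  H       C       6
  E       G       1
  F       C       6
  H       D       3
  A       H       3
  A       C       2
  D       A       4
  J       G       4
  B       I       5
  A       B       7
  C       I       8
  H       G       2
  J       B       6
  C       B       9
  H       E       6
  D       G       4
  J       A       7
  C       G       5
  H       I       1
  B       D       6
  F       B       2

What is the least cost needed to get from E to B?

Compare a few routes:
E - G - H - I - B: 1+2+1+5 = 9
E - G - J - B: 1+4+6 = 11
E - G - D - B: 1+4+6 = 11
Cheapest is E - G - H - I - B at 9.

9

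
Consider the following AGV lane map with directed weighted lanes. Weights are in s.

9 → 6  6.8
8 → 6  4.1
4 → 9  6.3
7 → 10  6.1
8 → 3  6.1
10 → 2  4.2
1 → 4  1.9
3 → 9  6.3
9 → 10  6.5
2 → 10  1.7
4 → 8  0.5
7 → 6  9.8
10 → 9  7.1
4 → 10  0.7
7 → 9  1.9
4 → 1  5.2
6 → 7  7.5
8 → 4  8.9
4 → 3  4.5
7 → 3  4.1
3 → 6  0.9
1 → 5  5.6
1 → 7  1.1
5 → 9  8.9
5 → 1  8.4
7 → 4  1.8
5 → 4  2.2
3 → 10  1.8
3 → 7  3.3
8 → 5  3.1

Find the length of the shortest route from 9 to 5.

19.7 s

Running Dijkstra from 9:
9: 0
10: 6.5  (via 9)
6: 6.8  (via 9)
2: 10.7  (via 10)
7: 14.3  (via 6)
4: 16.1  (via 7)
8: 16.6  (via 4)
3: 18.4  (via 7)
5: 19.7  (via 8)
Shortest route: 9–6–7–4–8–5 = 19.7 s.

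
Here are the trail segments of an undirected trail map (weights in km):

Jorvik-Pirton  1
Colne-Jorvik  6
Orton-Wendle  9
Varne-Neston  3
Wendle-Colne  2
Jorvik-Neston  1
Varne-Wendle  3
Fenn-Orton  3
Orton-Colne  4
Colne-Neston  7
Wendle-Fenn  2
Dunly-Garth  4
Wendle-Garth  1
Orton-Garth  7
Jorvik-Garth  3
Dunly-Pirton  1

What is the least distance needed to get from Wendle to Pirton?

Shortest distances from Wendle:
Wendle: 0
Garth: 1  (via Wendle)
Fenn: 2  (via Wendle)
Colne: 2  (via Wendle)
Varne: 3  (via Wendle)
Jorvik: 4  (via Garth)
Dunly: 5  (via Garth)
Pirton: 5  (via Jorvik)
Shortest route: Wendle–Garth–Jorvik–Pirton = 5 km.

5 km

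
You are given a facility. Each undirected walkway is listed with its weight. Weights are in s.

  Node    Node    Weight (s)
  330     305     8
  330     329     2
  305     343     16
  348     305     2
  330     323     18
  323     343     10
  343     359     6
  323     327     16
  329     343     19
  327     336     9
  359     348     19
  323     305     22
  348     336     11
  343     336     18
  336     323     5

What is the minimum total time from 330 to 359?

27 s

Candidate routes:
330 - 329 - 343 - 359: 2+19+6 = 27
330 - 305 - 348 - 359: 8+2+19 = 29
The minimum is 27 s via 330 - 329 - 343 - 359.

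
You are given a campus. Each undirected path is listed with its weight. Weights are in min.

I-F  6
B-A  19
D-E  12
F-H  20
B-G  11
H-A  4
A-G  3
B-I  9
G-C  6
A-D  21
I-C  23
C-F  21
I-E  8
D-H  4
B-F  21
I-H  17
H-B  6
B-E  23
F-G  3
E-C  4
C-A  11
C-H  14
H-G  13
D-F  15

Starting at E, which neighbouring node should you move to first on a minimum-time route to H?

Enumerating some paths:
E–D–H: 12+4 = 16
E–C–G–A–H: 4+6+3+4 = 17
Cheapest is E–D–H at 16 min.
So from E the first move is to D.

D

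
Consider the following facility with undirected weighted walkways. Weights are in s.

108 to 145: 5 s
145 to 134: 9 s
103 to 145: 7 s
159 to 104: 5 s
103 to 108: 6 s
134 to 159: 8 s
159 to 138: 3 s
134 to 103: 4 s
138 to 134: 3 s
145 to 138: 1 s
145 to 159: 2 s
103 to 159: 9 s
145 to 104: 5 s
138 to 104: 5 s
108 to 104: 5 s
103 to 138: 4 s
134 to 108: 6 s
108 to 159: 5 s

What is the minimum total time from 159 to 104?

5 s

Candidate routes:
159–104: 5 = 5
159–145–104: 2+5 = 7
The minimum is 5 s via 159–104.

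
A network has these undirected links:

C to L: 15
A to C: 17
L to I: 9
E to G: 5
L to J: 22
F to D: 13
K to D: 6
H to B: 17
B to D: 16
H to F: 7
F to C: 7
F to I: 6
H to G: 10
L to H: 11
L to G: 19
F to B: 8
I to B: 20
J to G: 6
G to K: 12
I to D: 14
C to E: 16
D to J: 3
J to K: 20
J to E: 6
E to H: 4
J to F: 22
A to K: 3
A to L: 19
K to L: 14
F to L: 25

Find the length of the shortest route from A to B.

Shortest distances from A:
A: 0
K: 3  (via A)
D: 9  (via K)
J: 12  (via D)
G: 15  (via K)
C: 17  (via A)
L: 17  (via K)
E: 18  (via J)
F: 22  (via D)
H: 22  (via E)
I: 23  (via D)
B: 25  (via D)
Shortest route: A–K–D–B = 25.

25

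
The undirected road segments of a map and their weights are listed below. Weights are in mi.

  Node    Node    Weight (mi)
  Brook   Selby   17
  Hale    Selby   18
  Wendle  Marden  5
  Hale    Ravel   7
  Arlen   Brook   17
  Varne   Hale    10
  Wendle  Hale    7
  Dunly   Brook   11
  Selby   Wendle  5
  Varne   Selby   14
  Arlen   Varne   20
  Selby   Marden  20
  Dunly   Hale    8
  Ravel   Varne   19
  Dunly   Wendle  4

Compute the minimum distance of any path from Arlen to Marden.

Shortest distances from Arlen:
Arlen: 0
Brook: 17  (via Arlen)
Varne: 20  (via Arlen)
Dunly: 28  (via Brook)
Hale: 30  (via Varne)
Wendle: 32  (via Dunly)
Selby: 34  (via Brook)
Ravel: 37  (via Hale)
Marden: 37  (via Wendle)
Shortest route: Arlen–Brook–Dunly–Wendle–Marden = 37 mi.

37 mi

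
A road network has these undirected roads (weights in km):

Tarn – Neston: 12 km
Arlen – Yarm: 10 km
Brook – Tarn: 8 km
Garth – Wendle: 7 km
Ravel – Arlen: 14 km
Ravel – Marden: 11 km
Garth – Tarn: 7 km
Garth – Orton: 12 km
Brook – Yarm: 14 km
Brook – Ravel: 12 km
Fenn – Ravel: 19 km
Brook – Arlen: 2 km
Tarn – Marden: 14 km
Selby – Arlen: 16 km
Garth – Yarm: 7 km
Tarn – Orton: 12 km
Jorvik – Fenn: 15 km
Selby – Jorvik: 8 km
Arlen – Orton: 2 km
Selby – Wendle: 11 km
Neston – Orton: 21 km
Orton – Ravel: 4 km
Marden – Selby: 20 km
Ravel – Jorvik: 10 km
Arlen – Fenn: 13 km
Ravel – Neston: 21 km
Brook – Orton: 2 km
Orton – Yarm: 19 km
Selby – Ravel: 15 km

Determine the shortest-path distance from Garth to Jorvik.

26 km

Candidate routes:
Garth → Tarn → Brook → Orton → Ravel → Jorvik: 7+8+2+4+10 = 31
Garth → Orton → Ravel → Jorvik: 12+4+10 = 26
Garth → Tarn → Orton → Ravel → Jorvik: 7+12+4+10 = 33
Cheapest is Garth → Orton → Ravel → Jorvik at 26 km.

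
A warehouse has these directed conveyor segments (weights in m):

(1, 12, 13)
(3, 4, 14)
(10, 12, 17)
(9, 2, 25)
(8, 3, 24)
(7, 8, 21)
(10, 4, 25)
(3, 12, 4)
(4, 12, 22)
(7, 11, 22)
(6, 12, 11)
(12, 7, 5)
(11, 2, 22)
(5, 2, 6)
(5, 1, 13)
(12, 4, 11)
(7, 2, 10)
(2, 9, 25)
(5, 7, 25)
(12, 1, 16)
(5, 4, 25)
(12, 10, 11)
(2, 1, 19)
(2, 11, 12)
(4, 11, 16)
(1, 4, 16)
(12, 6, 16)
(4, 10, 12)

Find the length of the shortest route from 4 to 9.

Settle nodes by increasing distance from 4:
4: 0
10: 12  (via 4)
11: 16  (via 4)
12: 22  (via 4)
7: 27  (via 12)
2: 37  (via 7)
1: 38  (via 12)
6: 38  (via 12)
8: 48  (via 7)
9: 62  (via 2)
Shortest route: 4 → 12 → 7 → 2 → 9 = 62 m.

62 m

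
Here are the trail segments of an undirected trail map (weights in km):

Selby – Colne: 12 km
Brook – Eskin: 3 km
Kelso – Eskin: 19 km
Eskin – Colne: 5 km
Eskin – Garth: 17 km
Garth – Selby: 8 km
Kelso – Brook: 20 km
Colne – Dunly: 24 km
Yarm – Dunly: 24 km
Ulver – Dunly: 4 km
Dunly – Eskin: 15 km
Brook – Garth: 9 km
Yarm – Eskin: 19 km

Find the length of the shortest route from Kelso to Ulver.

Candidate routes:
Kelso–Brook–Eskin–Dunly–Ulver: 20+3+15+4 = 42
Kelso–Eskin–Dunly–Ulver: 19+15+4 = 38
Kelso–Brook–Eskin–Colne–Dunly–Ulver: 20+3+5+24+4 = 56
Kelso–Eskin–Colne–Dunly–Ulver: 19+5+24+4 = 52
Cheapest is Kelso–Eskin–Dunly–Ulver at 38 km.

38 km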